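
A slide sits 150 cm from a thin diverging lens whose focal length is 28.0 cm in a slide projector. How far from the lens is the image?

23.6 cm

For a diverging lens, f = -28.0 cm.
Lens equation: 1/s_i = 1/f − 1/s_o = 1/(-28.00) − 1/(150) = -0.03571 − 0.006667 = -0.04238, so s_i = -23.6 cm.
The image is virtual, upright and reduced, on the same side as the object.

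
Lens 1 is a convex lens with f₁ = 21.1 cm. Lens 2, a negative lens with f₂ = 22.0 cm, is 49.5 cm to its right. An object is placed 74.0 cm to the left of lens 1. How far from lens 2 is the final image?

Lens 1: 1/d_i1 = 1/f₁ − 1/d_o1 = 1/(21.1) − 1/(74.0) = 0.03388, so d_i1 = 29.52 cm.
The intermediate image is 29.52 cm to the right of lens 1, which is 49.5 − (29.52) = 19.98 cm to the left of lens 2, so d_o2 = +19.98 cm.
Lens 2 is diverging, so f₂ = −22.0 cm.
Lens 2: 1/d_i2 = 1/f₂ − 1/d_o2 = 1/(-22.0) − 1/(19.98) = -0.09550, so d_i2 = -10.5 cm.
The final image is virtual, 10.5 cm to the left of lens 2 (overall magnification ≈ -0.21).

10.5 cm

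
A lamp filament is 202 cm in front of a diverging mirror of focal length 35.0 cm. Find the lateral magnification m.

For a diverging mirror, f = -35.0 cm.
1/d_i = 1/f − 1/d_o = 1/(-35.00) − 1/(202) = -0.03352, so d_i = -29.83 cm.
m = −d_i/d_o = −(-29.83)/(202) = +0.148.
The image is virtual, upright and reduced, behind the mirror.

m = +0.148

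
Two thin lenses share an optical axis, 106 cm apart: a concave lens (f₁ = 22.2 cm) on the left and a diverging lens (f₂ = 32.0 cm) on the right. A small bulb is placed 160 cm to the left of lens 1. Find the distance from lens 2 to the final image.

Lens 1 is diverging, so f₁ = −22.2 cm.
Lens 1: 1/d_i1 = 1/f₁ − 1/d_o1 = 1/(-22.2) − 1/(160) = -0.05130, so d_i1 = -19.50 cm.
The intermediate image is 19.50 cm to the left of lens 1 (virtual), which is 106 − (-19.50) = 125.5 cm to the left of lens 2, so d_o2 = +125.5 cm.
Lens 2 is diverging, so f₂ = −32.0 cm.
Lens 2: 1/d_i2 = 1/f₂ − 1/d_o2 = 1/(-32.0) − 1/(125.5) = -0.03922, so d_i2 = -25.5 cm.
The final image is virtual, 25.5 cm to the left of lens 2 (overall magnification ≈ 0.025).

25.5 cm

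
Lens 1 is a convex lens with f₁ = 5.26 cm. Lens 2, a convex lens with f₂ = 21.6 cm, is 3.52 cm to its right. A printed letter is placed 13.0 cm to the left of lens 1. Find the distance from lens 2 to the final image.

4.27 cm

Lens 1: 1/d_i1 = 1/f₁ − 1/d_o1 = 1/(5.26) − 1/(13.0) = 0.1132, so d_i1 = 8.835 cm.
The intermediate image is 8.835 cm to the right of lens 1, which lies 5.315 cm to the right of lens 2 — a virtual object — so d_o2 = −5.315 cm.
Lens 2: 1/d_i2 = 1/f₂ − 1/d_o2 = 1/(21.6) − 1/(-5.315) = 0.2344, so d_i2 = 4.27 cm.
The final image is real, 4.27 cm to the right of lens 2 (overall magnification ≈ -0.55).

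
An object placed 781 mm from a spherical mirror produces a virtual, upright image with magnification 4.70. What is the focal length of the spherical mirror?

m = −d_i/d_o ⇒ d_i = −m·d_o = −(+4.70)·(781) = -3671 mm.
1/f = 1/d_o + 1/d_i = 1/(781) + 1/(-3671) = 0.001008, so f = 992 mm.
Since f is positive, the spherical mirror is concave.

f = 992 mm (concave)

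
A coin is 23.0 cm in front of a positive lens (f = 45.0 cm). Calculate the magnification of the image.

1/d_i = 1/f − 1/d_o = 1/(45.00) − 1/(23.0) = -0.02126, so d_i = -47.05 cm.
m = −d_i/d_o = −(-47.05)/(23.0) = +2.05.
The image is virtual, upright and enlarged, on the same side as the object.

m = +2.05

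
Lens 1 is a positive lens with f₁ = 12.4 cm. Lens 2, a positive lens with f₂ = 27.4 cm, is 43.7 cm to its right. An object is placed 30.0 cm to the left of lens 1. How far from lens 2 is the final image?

128 cm

Lens 1: 1/d_i1 = 1/f₁ − 1/d_o1 = 1/(12.4) − 1/(30.0) = 0.04731, so d_i1 = 21.14 cm.
The intermediate image is 21.14 cm to the right of lens 1, which is 43.7 − (21.14) = 22.56 cm to the left of lens 2, so d_o2 = +22.56 cm.
Lens 2: 1/d_i2 = 1/f₂ − 1/d_o2 = 1/(27.4) − 1/(22.56) = -0.007830, so d_i2 = -128 cm.
The final image is virtual, 128 cm to the left of lens 2 (overall magnification ≈ -4.0).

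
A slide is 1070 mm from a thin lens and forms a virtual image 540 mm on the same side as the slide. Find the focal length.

Virtual image ⇒ d_i = −540 mm.
1/f = 1/d_o + 1/d_i = 1/(1070) + 1/(-540) = -0.0009173, so f = -1090 mm.
Since f is negative, the thin lens is diverging.

f = -1090 mm (diverging)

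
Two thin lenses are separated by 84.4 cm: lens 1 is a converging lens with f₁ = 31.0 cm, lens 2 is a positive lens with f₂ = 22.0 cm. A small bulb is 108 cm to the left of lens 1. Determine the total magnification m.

m = +0.468

Lens 1: 1/d_i1 = 1/(31.0) − 1/(108) = 0.02300, so d_i1 = 43.48 cm; m₁ = −d_i1/d_o1 = -0.4026.
d_o2 = 84.4 − (43.48) = 40.92 cm.
Lens 2: 1/d_i2 = 1/(22.0) − 1/(40.92) = 0.02102, so d_i2 = 47.58 cm; m₂ = −d_i2/d_o2 = -1.163.
m = m₁·m₂ = (-0.4026)(-1.163) = +0.468.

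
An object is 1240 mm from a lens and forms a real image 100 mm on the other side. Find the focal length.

Real image ⇒ d_i = +100 mm.
1/f = 1/d_o + 1/d_i = 1/(1240) + 1/(100) = 0.01081, so f = 92.5 mm.
Since f is positive, the lens is converging.

f = 92.5 mm (converging)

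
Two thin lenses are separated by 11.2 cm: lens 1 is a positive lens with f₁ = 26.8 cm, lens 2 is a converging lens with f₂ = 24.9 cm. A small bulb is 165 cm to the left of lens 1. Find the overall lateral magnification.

Lens 1: 1/d_i1 = 1/(26.8) − 1/(165) = 0.03125, so d_i1 = 32.00 cm; m₁ = −d_i1/d_o1 = -0.1939.
d_o2 = 11.2 − (32.00) = -20.80 cm (virtual object).
Lens 2: 1/d_i2 = 1/(24.9) − 1/(-20.80) = 0.08824, so d_i2 = 11.33 cm; m₂ = −d_i2/d_o2 = +0.5449.
m = m₁·m₂ = (-0.1939)(+0.5449) = -0.106.

m = -0.106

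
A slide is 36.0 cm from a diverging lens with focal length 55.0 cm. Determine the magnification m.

For a diverging lens, f = -55.0 cm.
1/d_i = 1/f − 1/d_o = 1/(-55.00) − 1/(36.0) = -0.04596, so d_i = -21.76 cm.
m = −d_i/d_o = −(-21.76)/(36.0) = +0.604.
The image is virtual, upright and reduced, on the same side as the object.

m = +0.604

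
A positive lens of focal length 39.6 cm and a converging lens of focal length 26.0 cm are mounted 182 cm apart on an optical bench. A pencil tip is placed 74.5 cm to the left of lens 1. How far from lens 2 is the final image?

Lens 1: 1/d_i1 = 1/f₁ − 1/d_o1 = 1/(39.6) − 1/(74.5) = 0.01183, so d_i1 = 84.53 cm.
The intermediate image is 84.53 cm to the right of lens 1, which is 182 − (84.53) = 97.47 cm to the left of lens 2, so d_o2 = +97.47 cm.
Lens 2: 1/d_i2 = 1/f₂ − 1/d_o2 = 1/(26.0) − 1/(97.47) = 0.02820, so d_i2 = 35.5 cm.
The final image is real, 35.5 cm to the right of lens 2 (overall magnification ≈ 0.41).

35.5 cm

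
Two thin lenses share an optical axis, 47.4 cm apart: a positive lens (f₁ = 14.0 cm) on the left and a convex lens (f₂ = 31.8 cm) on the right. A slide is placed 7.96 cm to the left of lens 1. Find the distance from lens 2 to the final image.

61.5 cm

Lens 1: 1/d_i1 = 1/f₁ − 1/d_o1 = 1/(14.0) − 1/(7.96) = -0.05420, so d_i1 = -18.45 cm.
The intermediate image is 18.45 cm to the left of lens 1 (virtual), which is 47.4 − (-18.45) = 65.85 cm to the left of lens 2, so d_o2 = +65.85 cm.
Lens 2: 1/d_i2 = 1/f₂ − 1/d_o2 = 1/(31.8) − 1/(65.85) = 0.01626, so d_i2 = 61.5 cm.
The final image is real, 61.5 cm to the right of lens 2 (overall magnification ≈ -2.2).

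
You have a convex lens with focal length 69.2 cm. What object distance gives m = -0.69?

169 cm

m = −d_i/d_o ⇒ d_i = −m·d_o.
1/f = 1/d_o + 1/d_i = 1/d_o − 1/(m·d_o) = (1 − 1/m)/d_o, so d_o = f(1 − 1/m) = (69.20)(1 − 1/(-0.69)) = 169 cm.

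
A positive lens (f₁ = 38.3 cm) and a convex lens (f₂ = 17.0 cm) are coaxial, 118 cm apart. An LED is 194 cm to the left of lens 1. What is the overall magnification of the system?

m = +0.0785

Lens 1: 1/d_i1 = 1/(38.3) − 1/(194) = 0.02096, so d_i1 = 47.72 cm; m₁ = −d_i1/d_o1 = -0.2460.
d_o2 = 118 − (47.72) = 70.28 cm.
Lens 2: 1/d_i2 = 1/(17.0) − 1/(70.28) = 0.04459, so d_i2 = 22.42 cm; m₂ = −d_i2/d_o2 = -0.3191.
m = m₁·m₂ = (-0.2460)(-0.3191) = +0.0785.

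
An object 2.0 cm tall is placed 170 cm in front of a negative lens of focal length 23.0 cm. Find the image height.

For a negative lens, f = -23.0 cm.
1/d_i = 1/f − 1/d_o = 1/(-23.00) − 1/(170) = -0.04936, so d_i = -20.26 cm.
m = −d_i/d_o = +0.1192.
|h_i| = |m|·h_o = 0.1192 × 2.0 = 0.238 cm. The image is virtual, upright and reduced, on the same side as the object.

0.238 cm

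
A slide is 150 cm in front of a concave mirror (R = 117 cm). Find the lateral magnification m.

f = R/2 = 117/2 = 58.50 cm.
1/d_i = 1/f − 1/d_o = 1/(58.50) − 1/(150) = 0.01043, so d_i = 95.90 cm.
m = −d_i/d_o = −(95.90)/(150) = -0.639.
The image is real, inverted and reduced, in front of the mirror.

m = -0.639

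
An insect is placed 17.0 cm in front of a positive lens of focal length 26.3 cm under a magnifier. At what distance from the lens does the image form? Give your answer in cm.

Thin-lens equation: 1/v = 1/f − 1/u = 1/(26.30) − 1/(17.0) = 0.03802 − 0.05882 = -0.02080, so v = -48.1 cm.
The image is virtual, upright and enlarged, on the same side as the object.

48.1 cm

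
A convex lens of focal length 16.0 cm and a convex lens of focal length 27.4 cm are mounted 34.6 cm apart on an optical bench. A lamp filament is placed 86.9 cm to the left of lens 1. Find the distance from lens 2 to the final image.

33.1 cm

Lens 1: 1/d_i1 = 1/f₁ − 1/d_o1 = 1/(16.0) − 1/(86.9) = 0.05099, so d_i1 = 19.61 cm.
The intermediate image is 19.61 cm to the right of lens 1, which is 34.6 − (19.61) = 14.99 cm to the left of lens 2, so d_o2 = +14.99 cm.
Lens 2: 1/d_i2 = 1/f₂ − 1/d_o2 = 1/(27.4) − 1/(14.99) = -0.03021, so d_i2 = -33.1 cm.
The final image is virtual, 33.1 cm to the left of lens 2 (overall magnification ≈ -0.50).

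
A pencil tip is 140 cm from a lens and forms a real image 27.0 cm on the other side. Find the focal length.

Real image ⇒ d_i = +27.0 cm.
1/f = 1/d_o + 1/d_i = 1/(140) + 1/(27.0) = 0.04418, so f = 22.6 cm.
Since f is positive, the lens is converging.

f = 22.6 cm (converging)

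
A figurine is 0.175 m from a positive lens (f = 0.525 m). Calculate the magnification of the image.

1/d_i = 1/f − 1/d_o = 1/(0.5250) − 1/(0.175) = -3.810, so d_i = -0.2625 m.
m = −d_i/d_o = −(-0.2625)/(0.175) = +1.50.
The image is virtual, upright and enlarged, on the same side as the object.

m = +1.50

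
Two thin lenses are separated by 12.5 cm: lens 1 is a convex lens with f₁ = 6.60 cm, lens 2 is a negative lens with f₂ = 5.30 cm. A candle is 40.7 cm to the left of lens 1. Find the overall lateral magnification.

Lens 1: 1/d_i1 = 1/(6.60) − 1/(40.7) = 0.1269, so d_i1 = 7.877 cm; m₁ = −d_i1/d_o1 = -0.1935.
d_o2 = 12.5 − (7.877) = 4.623 cm.
f₂ = −5.30 cm (diverging).
Lens 2: 1/d_i2 = 1/(-5.30) − 1/(4.623) = -0.4050, so d_i2 = -2.469 cm; m₂ = −d_i2/d_o2 = +0.5341.
m = m₁·m₂ = (-0.1935)(+0.5341) = -0.103.

m = -0.103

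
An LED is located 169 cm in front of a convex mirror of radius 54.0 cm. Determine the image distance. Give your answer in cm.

23.3 cm

f = R/2 = 54.0/2 = 27.00 cm; for a convex mirror, f = -27.00 cm.
Mirror equation: 1/v = 1/f − 1/u = 1/(-27.00) − 1/(169) = -0.03704 − 0.005917 = -0.04295, so v = -23.3 cm.
The image is virtual, upright and reduced, behind the mirror.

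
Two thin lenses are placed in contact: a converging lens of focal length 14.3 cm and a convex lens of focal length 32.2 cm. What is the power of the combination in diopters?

P = +10.1 D

P₁ = 1/f₁ = 1/(0.143 m) = +6.993 D; P₂ = 1/f₂ = 1/(0.322 m) = +3.106 D.
For thin lenses in contact, P = P₁ + P₂ = (+6.993) + (+3.106) = +10.1 D.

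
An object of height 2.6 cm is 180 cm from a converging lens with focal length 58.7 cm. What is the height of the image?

1.26 cm

1/d_i = 1/f − 1/d_o = 1/(58.70) − 1/(180) = 0.01148, so d_i = 87.11 cm.
m = −d_i/d_o = -0.4839.
|h_i| = |m|·h_o = 0.4839 × 2.6 = 1.26 cm. The image is real, inverted and reduced, on the far side of the lens.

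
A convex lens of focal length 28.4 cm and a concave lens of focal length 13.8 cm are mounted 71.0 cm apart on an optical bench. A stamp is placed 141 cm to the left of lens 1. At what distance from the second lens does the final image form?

Lens 1: 1/d_i1 = 1/f₁ − 1/d_o1 = 1/(28.4) − 1/(141) = 0.02812, so d_i1 = 35.56 cm.
The intermediate image is 35.56 cm to the right of lens 1, which is 71.0 − (35.56) = 35.44 cm to the left of lens 2, so d_o2 = +35.44 cm.
Lens 2 is diverging, so f₂ = −13.8 cm.
Lens 2: 1/d_i2 = 1/f₂ − 1/d_o2 = 1/(-13.8) − 1/(35.44) = -0.1007, so d_i2 = -9.93 cm.
The final image is virtual, 9.93 cm to the left of lens 2 (overall magnification ≈ -0.071).

9.93 cm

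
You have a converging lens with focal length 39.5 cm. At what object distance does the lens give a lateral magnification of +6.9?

m = −d_i/d_o ⇒ d_i = −m·d_o.
1/f = 1/d_o + 1/d_i = 1/d_o − 1/(m·d_o) = (1 − 1/m)/d_o, so d_o = f(1 − 1/m) = (39.50)(1 − 1/(+6.9)) = 33.8 cm.

33.8 cm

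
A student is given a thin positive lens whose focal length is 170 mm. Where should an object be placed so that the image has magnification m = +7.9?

148 mm

m = −d_i/d_o ⇒ d_i = −m·d_o.
1/f = 1/d_o + 1/d_i = 1/d_o − 1/(m·d_o) = (1 − 1/m)/d_o, so d_o = f(1 − 1/m) = (170.0)(1 − 1/(+7.9)) = 148 mm.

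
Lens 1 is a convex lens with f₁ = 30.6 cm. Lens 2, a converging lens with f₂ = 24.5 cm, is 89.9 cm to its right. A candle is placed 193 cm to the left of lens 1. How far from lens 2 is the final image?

45.2 cm

Lens 1: 1/d_i1 = 1/f₁ − 1/d_o1 = 1/(30.6) − 1/(193) = 0.02750, so d_i1 = 36.37 cm.
The intermediate image is 36.37 cm to the right of lens 1, which is 89.9 − (36.37) = 53.53 cm to the left of lens 2, so d_o2 = +53.53 cm.
Lens 2: 1/d_i2 = 1/f₂ − 1/d_o2 = 1/(24.5) − 1/(53.53) = 0.02214, so d_i2 = 45.2 cm.
The final image is real, 45.2 cm to the right of lens 2 (overall magnification ≈ 0.16).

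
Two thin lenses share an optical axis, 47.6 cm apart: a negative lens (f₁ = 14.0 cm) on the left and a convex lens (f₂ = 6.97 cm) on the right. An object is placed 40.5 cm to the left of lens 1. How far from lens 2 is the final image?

7.92 cm

Lens 1 is diverging, so f₁ = −14.0 cm.
Lens 1: 1/d_i1 = 1/f₁ − 1/d_o1 = 1/(-14.0) − 1/(40.5) = -0.09612, so d_i1 = -10.40 cm.
The intermediate image is 10.40 cm to the left of lens 1 (virtual), which is 47.6 − (-10.40) = 58.00 cm to the left of lens 2, so d_o2 = +58.00 cm.
Lens 2: 1/d_i2 = 1/f₂ − 1/d_o2 = 1/(6.97) − 1/(58.00) = 0.1262, so d_i2 = 7.92 cm.
The final image is real, 7.92 cm to the right of lens 2 (overall magnification ≈ -0.035).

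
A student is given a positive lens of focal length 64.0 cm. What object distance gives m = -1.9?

m = −d_i/d_o ⇒ d_i = −m·d_o.
1/f = 1/d_o + 1/d_i = 1/d_o − 1/(m·d_o) = (1 − 1/m)/d_o, so d_o = f(1 − 1/m) = (64.00)(1 − 1/(-1.9)) = 97.7 cm.

97.7 cm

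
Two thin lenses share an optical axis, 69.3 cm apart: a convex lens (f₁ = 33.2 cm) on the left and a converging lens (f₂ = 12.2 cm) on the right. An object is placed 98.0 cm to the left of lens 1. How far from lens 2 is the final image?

33.8 cm

Lens 1: 1/d_i1 = 1/f₁ − 1/d_o1 = 1/(33.2) − 1/(98.0) = 0.01992, so d_i1 = 50.21 cm.
The intermediate image is 50.21 cm to the right of lens 1, which is 69.3 − (50.21) = 19.09 cm to the left of lens 2, so d_o2 = +19.09 cm.
Lens 2: 1/d_i2 = 1/f₂ − 1/d_o2 = 1/(12.2) − 1/(19.09) = 0.02958, so d_i2 = 33.8 cm.
The final image is real, 33.8 cm to the right of lens 2 (overall magnification ≈ 0.91).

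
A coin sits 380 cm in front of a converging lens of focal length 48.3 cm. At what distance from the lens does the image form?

55.3 cm

Thin-lens equation: 1/d_i = 1/f − 1/d_o = 1/(48.30) − 1/(380) = 0.02070 − 0.002632 = 0.01807, so d_i = 55.3 cm.
The image is real, inverted and reduced, on the far side of the lens.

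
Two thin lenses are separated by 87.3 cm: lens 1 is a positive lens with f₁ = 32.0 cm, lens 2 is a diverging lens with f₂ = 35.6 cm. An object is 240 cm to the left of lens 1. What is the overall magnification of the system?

m = -0.0637

Lens 1: 1/d_i1 = 1/(32.0) − 1/(240) = 0.02708, so d_i1 = 36.92 cm; m₁ = −d_i1/d_o1 = -0.1538.
d_o2 = 87.3 − (36.92) = 50.38 cm.
f₂ = −35.6 cm (diverging).
Lens 2: 1/d_i2 = 1/(-35.6) − 1/(50.38) = -0.04794, so d_i2 = -20.86 cm; m₂ = −d_i2/d_o2 = +0.4140.
m = m₁·m₂ = (-0.1538)(+0.4140) = -0.0637.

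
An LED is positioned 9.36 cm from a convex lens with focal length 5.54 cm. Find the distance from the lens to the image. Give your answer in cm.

Lens equation: 1/s_i = 1/f − 1/s_o = 1/(5.540) − 1/(9.36) = 0.1805 − 0.1068 = 0.07367, so s_i = 13.6 cm.
The image is real, inverted and enlarged, on the far side of the lens.

13.6 cm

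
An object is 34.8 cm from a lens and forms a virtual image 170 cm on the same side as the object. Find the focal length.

f = 43.8 cm (converging)

Virtual image ⇒ d_i = −170 cm.
1/f = 1/d_o + 1/d_i = 1/(34.8) + 1/(-170) = 0.02285, so f = 43.8 cm.
Since f is positive, the lens is converging.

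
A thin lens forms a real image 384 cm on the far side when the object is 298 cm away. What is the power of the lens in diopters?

P = +0.596 D

d_i = +384 cm.
1/f = 1/d_o + 1/d_i = 1/(298) + 1/(384) = 0.005960 cm⁻¹.
f = 167.8 cm = 1.678 m, so P = 1/f = +0.596 D.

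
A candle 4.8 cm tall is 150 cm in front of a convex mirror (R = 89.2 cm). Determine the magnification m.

f = R/2 = 89.2/2 = 44.60 cm; for a convex mirror, f = -44.60 cm.
1/d_i = 1/f − 1/d_o = 1/(-44.60) − 1/(150) = -0.02909, so d_i = -34.38 cm.
m = −d_i/d_o = −(-34.38)/(150) = +0.229.
The image is virtual, upright and reduced, behind the mirror.

m = +0.229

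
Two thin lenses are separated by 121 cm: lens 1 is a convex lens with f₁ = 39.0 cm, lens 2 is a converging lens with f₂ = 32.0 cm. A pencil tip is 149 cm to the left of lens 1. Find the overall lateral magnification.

Lens 1: 1/d_i1 = 1/(39.0) − 1/(149) = 0.01893, so d_i1 = 52.83 cm; m₁ = −d_i1/d_o1 = -0.3546.
d_o2 = 121 − (52.83) = 68.17 cm.
Lens 2: 1/d_i2 = 1/(32.0) − 1/(68.17) = 0.01658, so d_i2 = 60.31 cm; m₂ = −d_i2/d_o2 = -0.8847.
m = m₁·m₂ = (-0.3546)(-0.8847) = +0.314.

m = +0.314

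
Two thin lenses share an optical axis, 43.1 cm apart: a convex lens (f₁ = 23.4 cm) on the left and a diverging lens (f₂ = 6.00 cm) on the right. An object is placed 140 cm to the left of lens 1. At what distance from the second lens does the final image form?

4.29 cm

Lens 1: 1/d_i1 = 1/f₁ − 1/d_o1 = 1/(23.4) − 1/(140) = 0.03559, so d_i1 = 28.10 cm.
The intermediate image is 28.10 cm to the right of lens 1, which is 43.1 − (28.10) = 15.00 cm to the left of lens 2, so d_o2 = +15.00 cm.
Lens 2 is diverging, so f₂ = −6.00 cm.
Lens 2: 1/d_i2 = 1/f₂ − 1/d_o2 = 1/(-6.00) − 1/(15.00) = -0.2333, so d_i2 = -4.29 cm.
The final image is virtual, 4.29 cm to the left of lens 2 (overall magnification ≈ -0.057).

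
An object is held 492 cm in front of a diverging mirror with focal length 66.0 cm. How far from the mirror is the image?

For a diverging mirror, f = -66.0 cm.
Mirror equation: 1/s_i = 1/f − 1/s_o = 1/(-66.00) − 1/(492) = -0.01515 − 0.002033 = -0.01718, so s_i = -58.2 cm.
The image is virtual, upright and reduced, behind the mirror.

58.2 cm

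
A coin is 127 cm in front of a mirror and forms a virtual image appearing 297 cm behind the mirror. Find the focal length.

Virtual image ⇒ d_i = −297 cm.
1/f = 1/d_o + 1/d_i = 1/(127) + 1/(-297) = 0.004507, so f = 222 cm.
Since f is positive, the mirror is concave.

f = 222 cm (concave)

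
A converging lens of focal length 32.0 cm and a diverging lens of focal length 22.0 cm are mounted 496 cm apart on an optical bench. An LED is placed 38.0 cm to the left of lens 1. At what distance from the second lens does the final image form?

20.5 cm

Lens 1: 1/d_i1 = 1/f₁ − 1/d_o1 = 1/(32.0) − 1/(38.0) = 0.004934, so d_i1 = 202.7 cm.
The intermediate image is 202.7 cm to the right of lens 1, which is 496 − (202.7) = 293.3 cm to the left of lens 2, so d_o2 = +293.3 cm.
Lens 2 is diverging, so f₂ = −22.0 cm.
Lens 2: 1/d_i2 = 1/f₂ − 1/d_o2 = 1/(-22.0) − 1/(293.3) = -0.04886, so d_i2 = -20.5 cm.
The final image is virtual, 20.5 cm to the left of lens 2 (overall magnification ≈ -0.37).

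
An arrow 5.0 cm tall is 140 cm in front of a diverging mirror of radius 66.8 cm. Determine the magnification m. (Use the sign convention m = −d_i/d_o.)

m = +0.193

f = R/2 = 66.8/2 = 33.40 cm; for a diverging mirror, f = -33.40 cm.
1/d_i = 1/f − 1/d_o = 1/(-33.40) − 1/(140) = -0.03708, so d_i = -26.97 cm.
m = −d_i/d_o = −(-26.97)/(140) = +0.193.
The image is virtual, upright and reduced, behind the mirror.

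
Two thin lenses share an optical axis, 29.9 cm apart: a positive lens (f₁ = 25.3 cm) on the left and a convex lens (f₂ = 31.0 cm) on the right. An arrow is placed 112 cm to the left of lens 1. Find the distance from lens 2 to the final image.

2.55 cm

Lens 1: 1/d_i1 = 1/f₁ − 1/d_o1 = 1/(25.3) − 1/(112) = 0.03060, so d_i1 = 32.68 cm.
The intermediate image is 32.68 cm to the right of lens 1, which lies 2.780 cm to the right of lens 2 — a virtual object — so d_o2 = −2.780 cm.
Lens 2: 1/d_i2 = 1/f₂ − 1/d_o2 = 1/(31.0) − 1/(-2.780) = 0.3920, so d_i2 = 2.55 cm.
The final image is real, 2.55 cm to the right of lens 2 (overall magnification ≈ -0.27).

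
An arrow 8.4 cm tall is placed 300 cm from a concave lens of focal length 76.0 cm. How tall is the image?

For a concave lens, f = -76.0 cm.
1/d_i = 1/f − 1/d_o = 1/(-76.00) − 1/(300) = -0.01649, so d_i = -60.64 cm.
m = −d_i/d_o = +0.2021.
|h_i| = |m|·h_o = 0.2021 × 8.4 = 1.70 cm. The image is virtual, upright and reduced, on the same side as the object.

1.70 cm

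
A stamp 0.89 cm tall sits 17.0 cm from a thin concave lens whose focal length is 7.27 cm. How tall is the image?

For a concave lens, f = -7.27 cm.
1/d_i = 1/f − 1/d_o = 1/(-7.270) − 1/(17.0) = -0.1964, so d_i = -5.092 cm.
m = −d_i/d_o = +0.2995.
|h_i| = |m|·h_o = 0.2995 × 0.89 = 0.267 cm. The image is virtual, upright and reduced, on the same side as the object.

0.267 cm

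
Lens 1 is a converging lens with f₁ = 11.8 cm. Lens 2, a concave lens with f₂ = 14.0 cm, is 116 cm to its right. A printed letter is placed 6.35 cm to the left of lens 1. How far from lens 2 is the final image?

Lens 1: 1/d_i1 = 1/f₁ − 1/d_o1 = 1/(11.8) − 1/(6.35) = -0.07273, so d_i1 = -13.75 cm.
The intermediate image is 13.75 cm to the left of lens 1 (virtual), which is 116 − (-13.75) = 129.8 cm to the left of lens 2, so d_o2 = +129.8 cm.
Lens 2 is diverging, so f₂ = −14.0 cm.
Lens 2: 1/d_i2 = 1/f₂ − 1/d_o2 = 1/(-14.0) − 1/(129.8) = -0.07913, so d_i2 = -12.6 cm.
The final image is virtual, 12.6 cm to the left of lens 2 (overall magnification ≈ 0.21).

12.6 cm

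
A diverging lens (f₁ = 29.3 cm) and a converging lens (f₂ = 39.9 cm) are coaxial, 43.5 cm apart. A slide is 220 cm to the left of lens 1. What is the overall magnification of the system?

f₁ = −29.3 cm (diverging).
Lens 1: 1/d_i1 = 1/(-29.3) − 1/(220) = -0.03868, so d_i1 = -25.86 cm; m₁ = −d_i1/d_o1 = +0.1175.
d_o2 = 43.5 − (-25.86) = 69.36 cm.
Lens 2: 1/d_i2 = 1/(39.9) − 1/(69.36) = 0.01065, so d_i2 = 93.94 cm; m₂ = −d_i2/d_o2 = -1.354.
m = m₁·m₂ = (+0.1175)(-1.354) = -0.159.

m = -0.159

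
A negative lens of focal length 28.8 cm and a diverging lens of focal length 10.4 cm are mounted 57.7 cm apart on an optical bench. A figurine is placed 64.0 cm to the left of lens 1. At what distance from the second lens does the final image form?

9.17 cm

Lens 1 is diverging, so f₁ = −28.8 cm.
Lens 1: 1/d_i1 = 1/f₁ − 1/d_o1 = 1/(-28.8) − 1/(64.0) = -0.05035, so d_i1 = -19.86 cm.
The intermediate image is 19.86 cm to the left of lens 1 (virtual), which is 57.7 − (-19.86) = 77.56 cm to the left of lens 2, so d_o2 = +77.56 cm.
Lens 2 is diverging, so f₂ = −10.4 cm.
Lens 2: 1/d_i2 = 1/f₂ − 1/d_o2 = 1/(-10.4) − 1/(77.56) = -0.1090, so d_i2 = -9.17 cm.
The final image is virtual, 9.17 cm to the left of lens 2 (overall magnification ≈ 0.037).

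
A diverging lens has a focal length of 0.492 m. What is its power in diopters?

P = -2.03 D

For a diverging lens, f = −0.492 m.
P = 1/f = 1/(-0.492 m) = -2.03 D.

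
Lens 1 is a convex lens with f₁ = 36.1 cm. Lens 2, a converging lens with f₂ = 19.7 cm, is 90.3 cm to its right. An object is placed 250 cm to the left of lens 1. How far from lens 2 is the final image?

Lens 1: 1/d_i1 = 1/f₁ − 1/d_o1 = 1/(36.1) − 1/(250) = 0.02370, so d_i1 = 42.19 cm.
The intermediate image is 42.19 cm to the right of lens 1, which is 90.3 − (42.19) = 48.11 cm to the left of lens 2, so d_o2 = +48.11 cm.
Lens 2: 1/d_i2 = 1/f₂ − 1/d_o2 = 1/(19.7) − 1/(48.11) = 0.02998, so d_i2 = 33.4 cm.
The final image is real, 33.4 cm to the right of lens 2 (overall magnification ≈ 0.12).

33.4 cm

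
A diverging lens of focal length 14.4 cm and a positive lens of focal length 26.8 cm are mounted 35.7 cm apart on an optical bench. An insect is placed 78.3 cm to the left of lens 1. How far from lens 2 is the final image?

60.9 cm

Lens 1 is diverging, so f₁ = −14.4 cm.
Lens 1: 1/d_i1 = 1/f₁ − 1/d_o1 = 1/(-14.4) − 1/(78.3) = -0.08222, so d_i1 = -12.16 cm.
The intermediate image is 12.16 cm to the left of lens 1 (virtual), which is 35.7 − (-12.16) = 47.86 cm to the left of lens 2, so d_o2 = +47.86 cm.
Lens 2: 1/d_i2 = 1/f₂ − 1/d_o2 = 1/(26.8) − 1/(47.86) = 0.01642, so d_i2 = 60.9 cm.
The final image is real, 60.9 cm to the right of lens 2 (overall magnification ≈ -0.20).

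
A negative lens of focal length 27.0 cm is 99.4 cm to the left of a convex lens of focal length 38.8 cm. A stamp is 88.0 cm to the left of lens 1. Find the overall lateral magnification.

f₁ = −27.0 cm (diverging).
Lens 1: 1/d_i1 = 1/(-27.0) − 1/(88.0) = -0.04840, so d_i1 = -20.66 cm; m₁ = −d_i1/d_o1 = +0.2348.
d_o2 = 99.4 − (-20.66) = 120.1 cm.
Lens 2: 1/d_i2 = 1/(38.8) − 1/(120.1) = 0.01745, so d_i2 = 57.32 cm; m₂ = −d_i2/d_o2 = -0.4772.
m = m₁·m₂ = (+0.2348)(-0.4772) = -0.112.

m = -0.112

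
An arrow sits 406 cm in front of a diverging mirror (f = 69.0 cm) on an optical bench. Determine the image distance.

59.0 cm

For a diverging mirror, f = -69.0 cm.
Mirror equation: 1/s_i = 1/f − 1/s_o = 1/(-69.00) − 1/(406) = -0.01449 − 0.002463 = -0.01696, so s_i = -59.0 cm.
The image is virtual, upright and reduced, behind the mirror.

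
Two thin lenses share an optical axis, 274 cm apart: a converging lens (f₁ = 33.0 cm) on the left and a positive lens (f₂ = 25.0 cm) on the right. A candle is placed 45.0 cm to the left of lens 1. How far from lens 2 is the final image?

Lens 1: 1/d_i1 = 1/f₁ − 1/d_o1 = 1/(33.0) − 1/(45.0) = 0.008081, so d_i1 = 123.8 cm.
The intermediate image is 123.8 cm to the right of lens 1, which is 274 − (123.8) = 150.2 cm to the left of lens 2, so d_o2 = +150.2 cm.
Lens 2: 1/d_i2 = 1/f₂ − 1/d_o2 = 1/(25.0) − 1/(150.2) = 0.03334, so d_i2 = 30.0 cm.
The final image is real, 30.0 cm to the right of lens 2 (overall magnification ≈ 0.55).

30.0 cm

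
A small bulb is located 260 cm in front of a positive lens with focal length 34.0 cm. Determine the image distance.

Lens equation: 1/s_i = 1/f − 1/s_o = 1/(34.00) − 1/(260) = 0.02941 − 0.003846 = 0.02557, so s_i = 39.1 cm.
The image is real, inverted and reduced, on the far side of the lens.

39.1 cm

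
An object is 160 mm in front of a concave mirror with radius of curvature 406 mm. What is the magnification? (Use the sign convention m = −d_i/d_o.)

f = R/2 = 406/2 = 203.0 mm.
1/d_i = 1/f − 1/d_o = 1/(203.0) − 1/(160) = -0.001324, so d_i = -755.3 mm.
m = −d_i/d_o = −(-755.3)/(160) = +4.72.
The image is virtual, upright and enlarged, behind the mirror.

m = +4.72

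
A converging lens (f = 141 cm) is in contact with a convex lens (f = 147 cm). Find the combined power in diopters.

P₁ = 1/f₁ = 1/(1.41 m) = +0.7092 D; P₂ = 1/f₂ = 1/(1.47 m) = +0.6803 D.
For thin lenses in contact, P = P₁ + P₂ = (+0.7092) + (+0.6803) = +1.39 D.

P = +1.39 D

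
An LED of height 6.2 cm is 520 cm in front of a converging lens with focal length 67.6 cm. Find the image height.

0.926 cm

1/d_i = 1/f − 1/d_o = 1/(67.60) − 1/(520) = 0.01287, so d_i = 77.70 cm.
m = −d_i/d_o = -0.1494.
|h_i| = |m|·h_o = 0.1494 × 6.2 = 0.926 cm. The image is real, inverted and reduced, on the far side of the lens.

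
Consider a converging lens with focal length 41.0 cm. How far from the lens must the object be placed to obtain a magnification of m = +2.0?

20.5 cm

m = −d_i/d_o ⇒ d_i = −m·d_o.
1/f = 1/d_o + 1/d_i = 1/d_o − 1/(m·d_o) = (1 − 1/m)/d_o, so d_o = f(1 − 1/m) = (41.00)(1 − 1/(+2.0)) = 20.5 cm.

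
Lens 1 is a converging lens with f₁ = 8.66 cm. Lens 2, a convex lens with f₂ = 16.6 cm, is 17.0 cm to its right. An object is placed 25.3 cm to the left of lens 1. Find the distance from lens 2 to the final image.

Lens 1: 1/d_i1 = 1/f₁ − 1/d_o1 = 1/(8.66) − 1/(25.3) = 0.07595, so d_i1 = 13.17 cm.
The intermediate image is 13.17 cm to the right of lens 1, which is 17.0 − (13.17) = 3.830 cm to the left of lens 2, so d_o2 = +3.830 cm.
Lens 2: 1/d_i2 = 1/f₂ − 1/d_o2 = 1/(16.6) − 1/(3.830) = -0.2009, so d_i2 = -4.98 cm.
The final image is virtual, 4.98 cm to the left of lens 2 (overall magnification ≈ -0.68).

4.98 cm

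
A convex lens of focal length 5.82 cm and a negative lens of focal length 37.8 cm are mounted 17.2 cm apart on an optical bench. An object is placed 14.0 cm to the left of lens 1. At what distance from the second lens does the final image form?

6.08 cm

Lens 1: 1/d_i1 = 1/f₁ − 1/d_o1 = 1/(5.82) − 1/(14.0) = 0.1004, so d_i1 = 9.961 cm.
The intermediate image is 9.961 cm to the right of lens 1, which is 17.2 − (9.961) = 7.239 cm to the left of lens 2, so d_o2 = +7.239 cm.
Lens 2 is diverging, so f₂ = −37.8 cm.
Lens 2: 1/d_i2 = 1/f₂ − 1/d_o2 = 1/(-37.8) − 1/(7.239) = -0.1646, so d_i2 = -6.08 cm.
The final image is virtual, 6.08 cm to the left of lens 2 (overall magnification ≈ -0.60).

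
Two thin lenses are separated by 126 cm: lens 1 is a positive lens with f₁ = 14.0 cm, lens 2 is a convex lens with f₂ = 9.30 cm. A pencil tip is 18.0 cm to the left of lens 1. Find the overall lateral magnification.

Lens 1: 1/d_i1 = 1/(14.0) − 1/(18.0) = 0.01587, so d_i1 = 63.00 cm; m₁ = −d_i1/d_o1 = -3.500.
d_o2 = 126 − (63.00) = 63.00 cm.
Lens 2: 1/d_i2 = 1/(9.30) − 1/(63.00) = 0.09165, so d_i2 = 10.91 cm; m₂ = −d_i2/d_o2 = -0.1732.
m = m₁·m₂ = (-3.500)(-0.1732) = +0.606.

m = +0.606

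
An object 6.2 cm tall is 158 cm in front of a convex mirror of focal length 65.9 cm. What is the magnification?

For a convex mirror, f = -65.9 cm.
1/d_i = 1/f − 1/d_o = 1/(-65.90) − 1/(158) = -0.02150, so d_i = -46.50 cm.
m = −d_i/d_o = −(-46.50)/(158) = +0.294.
The image is virtual, upright and reduced, behind the mirror.

m = +0.294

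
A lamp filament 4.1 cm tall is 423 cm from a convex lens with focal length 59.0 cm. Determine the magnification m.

1/d_i = 1/f − 1/d_o = 1/(59.00) − 1/(423) = 0.01459, so d_i = 68.56 cm.
m = −d_i/d_o = −(68.56)/(423) = -0.162.
The image is real, inverted and reduced, on the far side of the lens.

m = -0.162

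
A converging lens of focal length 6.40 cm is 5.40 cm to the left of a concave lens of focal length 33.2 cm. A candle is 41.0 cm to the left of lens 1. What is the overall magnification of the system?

Lens 1: 1/d_i1 = 1/(6.40) − 1/(41.0) = 0.1319, so d_i1 = 7.584 cm; m₁ = −d_i1/d_o1 = -0.1850.
d_o2 = 5.40 − (7.584) = -2.184 cm (virtual object).
f₂ = −33.2 cm (diverging).
Lens 2: 1/d_i2 = 1/(-33.2) − 1/(-2.184) = 0.4278, so d_i2 = 2.338 cm; m₂ = −d_i2/d_o2 = +1.070.
m = m₁·m₂ = (-0.1850)(+1.070) = -0.198.

m = -0.198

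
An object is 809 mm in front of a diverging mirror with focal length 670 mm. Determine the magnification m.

For a diverging mirror, f = -670 mm.
1/d_i = 1/f − 1/d_o = 1/(-670.0) − 1/(809) = -0.002729, so d_i = -366.5 mm.
m = −d_i/d_o = −(-366.5)/(809) = +0.453.
The image is virtual, upright and reduced, behind the mirror.

m = +0.453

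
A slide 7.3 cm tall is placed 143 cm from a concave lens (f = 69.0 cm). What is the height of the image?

2.38 cm

For a concave lens, f = -69.0 cm.
1/d_i = 1/f − 1/d_o = 1/(-69.00) − 1/(143) = -0.02149, so d_i = -46.54 cm.
m = −d_i/d_o = +0.3255.
|h_i| = |m|·h_o = 0.3255 × 7.3 = 2.38 cm. The image is virtual, upright and reduced, on the same side as the object.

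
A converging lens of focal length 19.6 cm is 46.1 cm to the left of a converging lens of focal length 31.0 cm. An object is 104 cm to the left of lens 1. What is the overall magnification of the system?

m = -0.795

Lens 1: 1/d_i1 = 1/(19.6) − 1/(104) = 0.04141, so d_i1 = 24.15 cm; m₁ = −d_i1/d_o1 = -0.2322.
d_o2 = 46.1 − (24.15) = 21.95 cm.
Lens 2: 1/d_i2 = 1/(31.0) − 1/(21.95) = -0.01330, so d_i2 = -75.19 cm; m₂ = −d_i2/d_o2 = +3.425.
m = m₁·m₂ = (-0.2322)(+3.425) = -0.795.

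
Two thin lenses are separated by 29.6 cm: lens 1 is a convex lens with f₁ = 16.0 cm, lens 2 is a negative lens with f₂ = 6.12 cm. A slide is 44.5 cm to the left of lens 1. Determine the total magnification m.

m = -0.320

Lens 1: 1/d_i1 = 1/(16.0) − 1/(44.5) = 0.04003, so d_i1 = 24.98 cm; m₁ = −d_i1/d_o1 = -0.5613.
d_o2 = 29.6 − (24.98) = 4.620 cm.
f₂ = −6.12 cm (diverging).
Lens 2: 1/d_i2 = 1/(-6.12) − 1/(4.620) = -0.3798, so d_i2 = -2.633 cm; m₂ = −d_i2/d_o2 = +0.5698.
m = m₁·m₂ = (-0.5613)(+0.5698) = -0.320.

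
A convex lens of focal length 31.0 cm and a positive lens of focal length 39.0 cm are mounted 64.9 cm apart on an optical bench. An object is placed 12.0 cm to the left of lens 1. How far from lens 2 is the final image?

Lens 1: 1/d_i1 = 1/f₁ − 1/d_o1 = 1/(31.0) − 1/(12.0) = -0.05108, so d_i1 = -19.58 cm.
The intermediate image is 19.58 cm to the left of lens 1 (virtual), which is 64.9 − (-19.58) = 84.48 cm to the left of lens 2, so d_o2 = +84.48 cm.
Lens 2: 1/d_i2 = 1/f₂ − 1/d_o2 = 1/(39.0) − 1/(84.48) = 0.01380, so d_i2 = 72.4 cm.
The final image is real, 72.4 cm to the right of lens 2 (overall magnification ≈ -1.4).

72.4 cm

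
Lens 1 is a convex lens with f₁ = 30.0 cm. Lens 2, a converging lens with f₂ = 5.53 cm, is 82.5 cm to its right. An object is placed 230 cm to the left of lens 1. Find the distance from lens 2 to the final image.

6.25 cm

Lens 1: 1/d_i1 = 1/f₁ − 1/d_o1 = 1/(30.0) − 1/(230) = 0.02899, so d_i1 = 34.50 cm.
The intermediate image is 34.50 cm to the right of lens 1, which is 82.5 − (34.50) = 48.00 cm to the left of lens 2, so d_o2 = +48.00 cm.
Lens 2: 1/d_i2 = 1/f₂ − 1/d_o2 = 1/(5.53) − 1/(48.00) = 0.1600, so d_i2 = 6.25 cm.
The final image is real, 6.25 cm to the right of lens 2 (overall magnification ≈ 0.020).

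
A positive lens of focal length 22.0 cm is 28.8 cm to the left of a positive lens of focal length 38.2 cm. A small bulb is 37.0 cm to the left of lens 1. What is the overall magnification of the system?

m = -0.880

Lens 1: 1/d_i1 = 1/(22.0) − 1/(37.0) = 0.01843, so d_i1 = 54.27 cm; m₁ = −d_i1/d_o1 = -1.467.
d_o2 = 28.8 − (54.27) = -25.47 cm (virtual object).
Lens 2: 1/d_i2 = 1/(38.2) − 1/(-25.47) = 0.06544, so d_i2 = 15.28 cm; m₂ = −d_i2/d_o2 = +0.6000.
m = m₁·m₂ = (-1.467)(+0.6000) = -0.880.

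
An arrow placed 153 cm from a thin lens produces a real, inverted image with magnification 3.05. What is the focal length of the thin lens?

f = 115 cm (converging)

m = −d_i/d_o ⇒ d_i = −m·d_o = −(-3.05)·(153) = 466.6 cm.
1/f = 1/d_o + 1/d_i = 1/(153) + 1/(466.6) = 0.008679, so f = 115 cm.
Since f is positive, the thin lens is converging.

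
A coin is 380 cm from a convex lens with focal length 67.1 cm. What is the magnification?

1/d_i = 1/f − 1/d_o = 1/(67.10) − 1/(380) = 0.01227, so d_i = 81.49 cm.
m = −d_i/d_o = −(81.49)/(380) = -0.214.
The image is real, inverted and reduced, on the far side of the lens.

m = -0.214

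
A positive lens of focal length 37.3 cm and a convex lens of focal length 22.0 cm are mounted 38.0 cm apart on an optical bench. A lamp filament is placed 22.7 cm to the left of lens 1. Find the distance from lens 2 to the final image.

28.5 cm

Lens 1: 1/d_i1 = 1/f₁ − 1/d_o1 = 1/(37.3) − 1/(22.7) = -0.01724, so d_i1 = -57.99 cm.
The intermediate image is 57.99 cm to the left of lens 1 (virtual), which is 38.0 − (-57.99) = 95.99 cm to the left of lens 2, so d_o2 = +95.99 cm.
Lens 2: 1/d_i2 = 1/f₂ − 1/d_o2 = 1/(22.0) − 1/(95.99) = 0.03504, so d_i2 = 28.5 cm.
The final image is real, 28.5 cm to the right of lens 2 (overall magnification ≈ -0.76).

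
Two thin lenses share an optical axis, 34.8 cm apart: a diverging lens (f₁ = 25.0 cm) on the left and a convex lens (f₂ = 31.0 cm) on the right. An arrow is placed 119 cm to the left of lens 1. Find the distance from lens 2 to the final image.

70.3 cm

Lens 1 is diverging, so f₁ = −25.0 cm.
Lens 1: 1/d_i1 = 1/f₁ − 1/d_o1 = 1/(-25.0) − 1/(119) = -0.04840, so d_i1 = -20.66 cm.
The intermediate image is 20.66 cm to the left of lens 1 (virtual), which is 34.8 − (-20.66) = 55.46 cm to the left of lens 2, so d_o2 = +55.46 cm.
Lens 2: 1/d_i2 = 1/f₂ − 1/d_o2 = 1/(31.0) − 1/(55.46) = 0.01423, so d_i2 = 70.3 cm.
The final image is real, 70.3 cm to the right of lens 2 (overall magnification ≈ -0.22).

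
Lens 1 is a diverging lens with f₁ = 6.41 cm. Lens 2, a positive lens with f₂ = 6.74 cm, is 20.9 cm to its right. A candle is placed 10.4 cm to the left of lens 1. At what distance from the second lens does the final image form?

Lens 1 is diverging, so f₁ = −6.41 cm.
Lens 1: 1/d_i1 = 1/f₁ − 1/d_o1 = 1/(-6.41) − 1/(10.4) = -0.2522, so d_i1 = -3.966 cm.
The intermediate image is 3.966 cm to the left of lens 1 (virtual), which is 20.9 − (-3.966) = 24.87 cm to the left of lens 2, so d_o2 = +24.87 cm.
Lens 2: 1/d_i2 = 1/f₂ − 1/d_o2 = 1/(6.74) − 1/(24.87) = 0.1082, so d_i2 = 9.25 cm.
The final image is real, 9.25 cm to the right of lens 2 (overall magnification ≈ -0.14).

9.25 cm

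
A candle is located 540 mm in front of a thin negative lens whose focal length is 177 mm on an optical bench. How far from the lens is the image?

133 mm

For a negative lens, f = -177 mm.
Lens equation: 1/q = 1/f − 1/p = 1/(-177.0) − 1/(540) = -0.005650 − 0.001852 = -0.007502, so q = -133 mm.
The image is virtual, upright and reduced, on the same side as the object.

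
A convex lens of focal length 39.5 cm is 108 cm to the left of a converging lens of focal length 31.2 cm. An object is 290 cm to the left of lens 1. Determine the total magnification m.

Lens 1: 1/d_i1 = 1/(39.5) − 1/(290) = 0.02187, so d_i1 = 45.73 cm; m₁ = −d_i1/d_o1 = -0.1577.
d_o2 = 108 − (45.73) = 62.27 cm.
Lens 2: 1/d_i2 = 1/(31.2) − 1/(62.27) = 0.01599, so d_i2 = 62.53 cm; m₂ = −d_i2/d_o2 = -1.004.
m = m₁·m₂ = (-0.1577)(-1.004) = +0.158.

m = +0.158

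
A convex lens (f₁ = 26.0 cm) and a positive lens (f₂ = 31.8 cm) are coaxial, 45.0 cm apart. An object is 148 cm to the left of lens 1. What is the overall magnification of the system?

Lens 1: 1/d_i1 = 1/(26.0) − 1/(148) = 0.03170, so d_i1 = 31.54 cm; m₁ = −d_i1/d_o1 = -0.2131.
d_o2 = 45.0 − (31.54) = 13.46 cm.
Lens 2: 1/d_i2 = 1/(31.8) − 1/(13.46) = -0.04285, so d_i2 = -23.34 cm; m₂ = −d_i2/d_o2 = +1.734.
m = m₁·m₂ = (-0.2131)(+1.734) = -0.370.

m = -0.370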